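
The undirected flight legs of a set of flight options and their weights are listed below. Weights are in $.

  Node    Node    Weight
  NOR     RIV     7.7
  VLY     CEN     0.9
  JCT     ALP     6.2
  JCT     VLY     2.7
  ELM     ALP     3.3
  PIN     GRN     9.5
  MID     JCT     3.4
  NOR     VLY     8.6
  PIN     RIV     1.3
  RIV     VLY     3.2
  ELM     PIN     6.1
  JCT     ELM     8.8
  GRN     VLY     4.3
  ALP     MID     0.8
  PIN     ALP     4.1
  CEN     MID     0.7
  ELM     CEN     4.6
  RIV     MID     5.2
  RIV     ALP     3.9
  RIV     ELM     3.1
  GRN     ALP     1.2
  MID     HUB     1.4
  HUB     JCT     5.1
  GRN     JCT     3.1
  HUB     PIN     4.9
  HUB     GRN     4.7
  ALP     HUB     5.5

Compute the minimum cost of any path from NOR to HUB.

Settle nodes by increasing distance from NOR:
NOR: 0
RIV: 7.7  (via NOR)
VLY: 8.6  (via NOR)
PIN: 9  (via RIV)
CEN: 9.5  (via VLY)
MID: 10.2  (via CEN)
ELM: 10.8  (via RIV)
ALP: 11  (via MID)
JCT: 11.3  (via VLY)
HUB: 11.6  (via MID)
Shortest route: NOR → VLY → CEN → MID → HUB = $11.6.

$11.6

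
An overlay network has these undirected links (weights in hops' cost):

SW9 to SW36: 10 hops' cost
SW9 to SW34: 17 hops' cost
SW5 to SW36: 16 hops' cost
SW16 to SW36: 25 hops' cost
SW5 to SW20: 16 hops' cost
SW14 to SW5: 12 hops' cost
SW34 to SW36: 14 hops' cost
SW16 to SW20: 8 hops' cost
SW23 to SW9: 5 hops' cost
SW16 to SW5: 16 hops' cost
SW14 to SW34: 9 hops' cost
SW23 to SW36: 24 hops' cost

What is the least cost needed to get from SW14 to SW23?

Compare a few routes:
SW14–SW34–SW9–SW23: 9+17+5 = 31
SW14–SW5–SW36–SW9–SW23: 12+16+10+5 = 43
SW14–SW34–SW36–SW23: 9+14+24 = 47
SW14–SW34–SW36–SW9–SW23: 9+14+10+5 = 38
The minimum is 31 hops' cost via SW14–SW34–SW9–SW23.

31 hops' cost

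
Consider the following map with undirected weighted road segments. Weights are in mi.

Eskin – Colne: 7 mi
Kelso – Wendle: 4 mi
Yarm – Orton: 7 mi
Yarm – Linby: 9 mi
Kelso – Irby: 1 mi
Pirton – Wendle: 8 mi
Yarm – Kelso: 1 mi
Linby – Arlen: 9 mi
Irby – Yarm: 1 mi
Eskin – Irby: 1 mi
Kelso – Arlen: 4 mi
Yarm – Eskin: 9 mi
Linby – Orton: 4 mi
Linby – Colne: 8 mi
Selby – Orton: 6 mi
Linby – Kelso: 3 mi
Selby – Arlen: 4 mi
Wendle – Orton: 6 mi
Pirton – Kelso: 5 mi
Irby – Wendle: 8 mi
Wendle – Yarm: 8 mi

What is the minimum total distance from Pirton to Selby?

13 mi

Shortest distances from Pirton:
Pirton: 0
Kelso: 5  (via Pirton)
Yarm: 6  (via Kelso)
Irby: 6  (via Kelso)
Eskin: 7  (via Irby)
Wendle: 8  (via Pirton)
Linby: 8  (via Kelso)
Arlen: 9  (via Kelso)
Orton: 12  (via Linby)
Selby: 13  (via Arlen)
Shortest route: Pirton–Kelso–Arlen–Selby = 13 mi.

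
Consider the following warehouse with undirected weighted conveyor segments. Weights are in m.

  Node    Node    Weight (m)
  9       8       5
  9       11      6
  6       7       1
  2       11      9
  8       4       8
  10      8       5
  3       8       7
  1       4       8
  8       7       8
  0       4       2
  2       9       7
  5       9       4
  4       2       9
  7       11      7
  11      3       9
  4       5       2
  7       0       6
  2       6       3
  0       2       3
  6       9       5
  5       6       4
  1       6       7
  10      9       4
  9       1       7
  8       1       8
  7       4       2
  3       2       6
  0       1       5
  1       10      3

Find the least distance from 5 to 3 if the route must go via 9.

Best 5 to 9: 5 → 9 costing 4
Best 9 to 3: 9 → 8 → 3 costing 12
Total via 9: 4 + 12 = 16 m.

16 m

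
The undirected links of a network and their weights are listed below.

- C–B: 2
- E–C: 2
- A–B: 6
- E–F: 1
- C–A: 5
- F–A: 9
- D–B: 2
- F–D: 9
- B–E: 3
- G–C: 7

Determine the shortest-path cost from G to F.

10

Compare a few routes:
G → C → B → D → F: 7+2+2+9 = 20
G → C → E → F: 7+2+1 = 10
G → C → B → E → F: 7+2+3+1 = 13
Cheapest is G → C → E → F at 10.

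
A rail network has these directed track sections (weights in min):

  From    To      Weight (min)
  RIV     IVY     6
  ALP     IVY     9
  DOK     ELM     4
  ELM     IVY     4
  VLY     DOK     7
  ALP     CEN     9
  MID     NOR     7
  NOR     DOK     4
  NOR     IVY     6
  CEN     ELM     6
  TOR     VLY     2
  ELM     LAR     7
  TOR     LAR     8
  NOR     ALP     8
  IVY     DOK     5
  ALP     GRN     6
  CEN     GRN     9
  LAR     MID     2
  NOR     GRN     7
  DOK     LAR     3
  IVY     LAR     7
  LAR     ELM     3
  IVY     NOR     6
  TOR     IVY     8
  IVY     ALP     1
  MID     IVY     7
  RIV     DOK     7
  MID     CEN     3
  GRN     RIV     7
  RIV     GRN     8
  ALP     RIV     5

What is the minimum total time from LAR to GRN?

14 min

Compare a few routes:
LAR–ELM–IVY–NOR–GRN: 3+4+6+7 = 20
LAR–MID–IVY–ALP–GRN: 2+7+1+6 = 16
LAR–MID–CEN–GRN: 2+3+9 = 14
LAR–MID–NOR–GRN: 2+7+7 = 16
Cheapest is LAR–MID–CEN–GRN at 14 min.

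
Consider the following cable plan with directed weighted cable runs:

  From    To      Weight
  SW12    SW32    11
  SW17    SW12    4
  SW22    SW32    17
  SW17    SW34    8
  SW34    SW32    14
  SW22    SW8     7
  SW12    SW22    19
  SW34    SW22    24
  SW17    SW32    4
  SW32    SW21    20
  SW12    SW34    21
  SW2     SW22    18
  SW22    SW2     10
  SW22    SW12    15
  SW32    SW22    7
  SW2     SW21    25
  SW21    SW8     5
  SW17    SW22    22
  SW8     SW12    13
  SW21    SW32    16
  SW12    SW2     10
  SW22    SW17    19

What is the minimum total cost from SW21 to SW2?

28

Enumerating some paths:
SW21 - SW8 - SW12 - SW2: 5+13+10 = 28
SW21 - SW32 - SW22 - SW2: 16+7+10 = 33
SW21 - SW8 - SW12 - SW32 - SW22 - SW2: 5+13+11+7+10 = 46
Cheapest is SW21 - SW8 - SW12 - SW2 at 28.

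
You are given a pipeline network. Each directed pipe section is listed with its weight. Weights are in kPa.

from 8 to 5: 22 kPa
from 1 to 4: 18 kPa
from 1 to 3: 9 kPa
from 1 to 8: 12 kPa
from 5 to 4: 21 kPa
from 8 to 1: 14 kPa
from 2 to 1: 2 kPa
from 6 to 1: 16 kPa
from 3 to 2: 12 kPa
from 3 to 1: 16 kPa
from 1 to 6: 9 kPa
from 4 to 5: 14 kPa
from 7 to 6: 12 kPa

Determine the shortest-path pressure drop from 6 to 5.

Compare a few routes:
6 - 1 - 4 - 5: 16+18+14 = 48
6 - 1 - 8 - 5: 16+12+22 = 50
Cheapest is 6 - 1 - 4 - 5 at 48 kPa.

48 kPa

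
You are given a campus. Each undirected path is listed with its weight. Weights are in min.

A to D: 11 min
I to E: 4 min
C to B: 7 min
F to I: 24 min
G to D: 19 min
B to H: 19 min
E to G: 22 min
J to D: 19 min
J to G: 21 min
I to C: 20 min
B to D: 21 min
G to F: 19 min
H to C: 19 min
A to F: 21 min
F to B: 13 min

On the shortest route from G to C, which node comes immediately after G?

Compare a few routes:
G - E - I - C: 22+4+20 = 46
G - F - B - C: 19+13+7 = 39
The minimum is 39 min via G - F - B - C.
So from G the first move is to F.

F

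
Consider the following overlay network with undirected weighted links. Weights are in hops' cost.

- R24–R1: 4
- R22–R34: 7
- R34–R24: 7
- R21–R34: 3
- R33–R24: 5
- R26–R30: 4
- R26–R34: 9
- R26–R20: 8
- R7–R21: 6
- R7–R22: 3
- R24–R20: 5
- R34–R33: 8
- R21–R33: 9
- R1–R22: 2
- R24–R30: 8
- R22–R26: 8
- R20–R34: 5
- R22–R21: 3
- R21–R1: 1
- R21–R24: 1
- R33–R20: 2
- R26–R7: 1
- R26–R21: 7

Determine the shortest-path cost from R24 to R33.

5 hops' cost

Enumerating some paths:
R24–R33: 5 = 5
R24–R21–R33: 1+9 = 10
R24–R20–R33: 5+2 = 7
Cheapest is R24–R33 at 5 hops' cost.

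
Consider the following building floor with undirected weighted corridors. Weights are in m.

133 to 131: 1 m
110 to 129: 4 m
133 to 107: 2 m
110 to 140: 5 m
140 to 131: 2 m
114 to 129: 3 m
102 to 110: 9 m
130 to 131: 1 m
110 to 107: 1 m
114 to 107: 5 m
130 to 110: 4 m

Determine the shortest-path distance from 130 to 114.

9 m

Settle nodes by increasing distance from 130:
130: 0
131: 1  (via 130)
133: 2  (via 131)
140: 3  (via 131)
110: 4  (via 130)
107: 4  (via 133)
129: 8  (via 110)
114: 9  (via 107)
Shortest route: 130–131–133–107–114 = 9 m.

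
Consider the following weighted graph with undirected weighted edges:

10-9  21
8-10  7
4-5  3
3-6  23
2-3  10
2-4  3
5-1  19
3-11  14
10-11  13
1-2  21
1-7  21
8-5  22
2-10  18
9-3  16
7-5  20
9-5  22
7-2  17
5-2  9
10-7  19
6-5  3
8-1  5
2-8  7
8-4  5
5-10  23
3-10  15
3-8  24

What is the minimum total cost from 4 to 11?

Running Dijkstra from 4:
4: 0
2: 3  (via 4)
5: 3  (via 4)
8: 5  (via 4)
6: 6  (via 5)
1: 10  (via 8)
10: 12  (via 8)
3: 13  (via 2)
7: 20  (via 2)
9: 25  (via 5)
11: 25  (via 10)
Shortest route: 4–8–10–11 = 25.

25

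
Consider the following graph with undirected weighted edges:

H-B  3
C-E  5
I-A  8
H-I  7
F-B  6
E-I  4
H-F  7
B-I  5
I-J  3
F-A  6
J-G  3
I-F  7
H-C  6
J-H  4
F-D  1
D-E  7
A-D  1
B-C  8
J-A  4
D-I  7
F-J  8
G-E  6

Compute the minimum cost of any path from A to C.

13

Shortest distances from A:
A: 0
D: 1  (via A)
F: 2  (via D)
J: 4  (via A)
G: 7  (via J)
I: 7  (via J)
B: 8  (via F)
E: 8  (via D)
H: 8  (via J)
C: 13  (via E)
Shortest route: A → D → E → C = 13.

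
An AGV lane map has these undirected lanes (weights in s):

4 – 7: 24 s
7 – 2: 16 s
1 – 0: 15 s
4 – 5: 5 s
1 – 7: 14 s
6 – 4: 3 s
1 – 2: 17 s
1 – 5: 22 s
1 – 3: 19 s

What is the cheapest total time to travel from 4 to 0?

Running Dijkstra from 4:
4: 0
6: 3  (via 4)
5: 5  (via 4)
7: 24  (via 4)
1: 27  (via 5)
2: 40  (via 7)
0: 42  (via 1)
Shortest route: 4–5–1–0 = 42 s.

42 s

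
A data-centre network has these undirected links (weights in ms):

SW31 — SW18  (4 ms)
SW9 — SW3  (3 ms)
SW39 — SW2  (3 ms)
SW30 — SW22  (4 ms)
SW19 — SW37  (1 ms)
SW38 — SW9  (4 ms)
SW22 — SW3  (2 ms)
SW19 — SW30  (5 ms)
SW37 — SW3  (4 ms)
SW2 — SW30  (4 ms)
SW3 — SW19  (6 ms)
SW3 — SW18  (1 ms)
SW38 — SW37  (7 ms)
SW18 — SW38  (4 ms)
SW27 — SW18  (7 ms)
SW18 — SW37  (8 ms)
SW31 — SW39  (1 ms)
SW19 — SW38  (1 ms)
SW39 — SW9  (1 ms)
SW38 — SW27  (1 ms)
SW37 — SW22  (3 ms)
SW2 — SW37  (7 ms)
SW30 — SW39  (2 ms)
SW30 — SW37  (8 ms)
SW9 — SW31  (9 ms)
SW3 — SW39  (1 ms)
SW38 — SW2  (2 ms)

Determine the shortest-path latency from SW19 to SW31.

7 ms

Running Dijkstra from SW19:
SW19: 0
SW38: 1  (via SW19)
SW37: 1  (via SW19)
SW27: 2  (via SW38)
SW2: 3  (via SW38)
SW22: 4  (via SW37)
SW30: 5  (via SW19)
SW3: 5  (via SW37)
SW18: 5  (via SW38)
SW9: 5  (via SW38)
SW39: 6  (via SW2)
SW31: 7  (via SW39)
Shortest route: SW19–SW38–SW2–SW39–SW31 = 7 ms.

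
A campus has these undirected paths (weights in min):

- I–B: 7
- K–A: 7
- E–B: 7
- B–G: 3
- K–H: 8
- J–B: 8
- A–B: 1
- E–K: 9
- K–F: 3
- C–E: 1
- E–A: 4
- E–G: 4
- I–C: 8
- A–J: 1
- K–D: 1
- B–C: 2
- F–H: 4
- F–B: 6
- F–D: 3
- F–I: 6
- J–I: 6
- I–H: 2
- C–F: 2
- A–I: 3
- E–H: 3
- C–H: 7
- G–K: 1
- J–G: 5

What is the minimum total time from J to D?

Running Dijkstra from J:
J: 0
A: 1  (via J)
B: 2  (via A)
C: 4  (via B)
I: 4  (via A)
E: 5  (via A)
G: 5  (via J)
F: 6  (via C)
H: 6  (via I)
K: 6  (via G)
D: 7  (via K)
Shortest route: J → G → K → D = 7 min.

7 min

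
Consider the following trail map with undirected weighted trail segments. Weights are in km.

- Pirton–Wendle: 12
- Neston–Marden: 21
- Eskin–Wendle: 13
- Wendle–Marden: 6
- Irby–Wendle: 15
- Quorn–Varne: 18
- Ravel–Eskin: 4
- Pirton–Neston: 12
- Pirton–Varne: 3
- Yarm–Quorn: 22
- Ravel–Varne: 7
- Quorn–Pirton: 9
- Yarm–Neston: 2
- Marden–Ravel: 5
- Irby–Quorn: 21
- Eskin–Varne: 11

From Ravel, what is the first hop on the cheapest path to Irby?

Marden

Enumerating some paths:
Ravel → Marden → Wendle → Irby: 5+6+15 = 26
Ravel → Eskin → Wendle → Irby: 4+13+15 = 32
Cheapest is Ravel → Marden → Wendle → Irby at 26 km.
So from Ravel the first move is to Marden.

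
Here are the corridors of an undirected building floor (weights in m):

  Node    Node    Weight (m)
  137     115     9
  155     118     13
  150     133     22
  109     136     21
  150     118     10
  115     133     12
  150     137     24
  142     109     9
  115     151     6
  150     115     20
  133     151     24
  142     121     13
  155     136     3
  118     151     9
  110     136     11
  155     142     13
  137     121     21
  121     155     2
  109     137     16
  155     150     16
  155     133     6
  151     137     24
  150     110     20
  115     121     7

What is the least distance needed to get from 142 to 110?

27 m

Enumerating some paths:
142–109–136–110: 9+21+11 = 41
142–155–150–110: 13+16+20 = 49
142–121–155–136–110: 13+2+3+11 = 29
142–155–136–110: 13+3+11 = 27
Cheapest is 142–155–136–110 at 27 m.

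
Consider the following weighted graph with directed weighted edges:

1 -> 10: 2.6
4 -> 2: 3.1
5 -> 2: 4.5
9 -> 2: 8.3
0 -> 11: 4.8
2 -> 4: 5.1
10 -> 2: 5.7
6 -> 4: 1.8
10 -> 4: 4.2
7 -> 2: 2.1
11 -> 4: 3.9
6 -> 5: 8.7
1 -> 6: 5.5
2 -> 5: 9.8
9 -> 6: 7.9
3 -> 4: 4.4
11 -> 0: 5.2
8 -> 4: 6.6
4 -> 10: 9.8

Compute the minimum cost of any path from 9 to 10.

19.5

Running Dijkstra from 9:
9: 0
6: 7.9  (via 9)
2: 8.3  (via 9)
4: 9.7  (via 6)
5: 16.6  (via 6)
10: 19.5  (via 4)
Shortest route: 9–6–4–10 = 19.5.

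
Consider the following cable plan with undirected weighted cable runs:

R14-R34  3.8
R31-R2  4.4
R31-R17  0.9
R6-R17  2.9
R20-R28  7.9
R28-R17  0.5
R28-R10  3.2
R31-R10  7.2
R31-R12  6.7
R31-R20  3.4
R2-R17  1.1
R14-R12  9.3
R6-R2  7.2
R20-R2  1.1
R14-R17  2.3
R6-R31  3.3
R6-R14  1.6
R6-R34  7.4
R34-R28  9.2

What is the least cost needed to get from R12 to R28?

Running Dijkstra from R12:
R12: 0
R31: 6.7  (via R12)
R17: 7.6  (via R31)
R28: 8.1  (via R17)
Shortest route: R12–R31–R17–R28 = 8.1.

8.1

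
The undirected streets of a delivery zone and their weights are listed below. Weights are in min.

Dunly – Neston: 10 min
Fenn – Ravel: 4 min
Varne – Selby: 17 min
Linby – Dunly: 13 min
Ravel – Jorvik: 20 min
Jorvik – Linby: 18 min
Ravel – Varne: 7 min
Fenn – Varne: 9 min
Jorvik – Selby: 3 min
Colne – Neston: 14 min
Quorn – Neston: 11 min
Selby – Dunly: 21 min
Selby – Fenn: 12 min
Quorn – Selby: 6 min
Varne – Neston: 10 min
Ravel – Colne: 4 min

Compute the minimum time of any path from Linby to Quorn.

Settle nodes by increasing distance from Linby:
Linby: 0
Dunly: 13  (via Linby)
Jorvik: 18  (via Linby)
Selby: 21  (via Jorvik)
Neston: 23  (via Dunly)
Quorn: 27  (via Selby)
Shortest route: Linby–Jorvik–Selby–Quorn = 27 min.

27 min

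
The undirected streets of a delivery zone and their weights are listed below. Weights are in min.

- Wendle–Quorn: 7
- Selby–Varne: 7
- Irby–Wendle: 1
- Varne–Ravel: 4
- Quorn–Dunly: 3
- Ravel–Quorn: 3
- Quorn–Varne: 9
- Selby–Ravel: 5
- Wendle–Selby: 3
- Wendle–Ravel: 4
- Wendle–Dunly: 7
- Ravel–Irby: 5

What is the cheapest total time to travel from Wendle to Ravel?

4 min

Candidate routes:
Wendle → Selby → Ravel: 3+5 = 8
Wendle → Ravel: 4 = 4
Wendle → Quorn → Ravel: 7+3 = 10
Wendle → Irby → Ravel: 1+5 = 6
The minimum is 4 min via Wendle → Ravel.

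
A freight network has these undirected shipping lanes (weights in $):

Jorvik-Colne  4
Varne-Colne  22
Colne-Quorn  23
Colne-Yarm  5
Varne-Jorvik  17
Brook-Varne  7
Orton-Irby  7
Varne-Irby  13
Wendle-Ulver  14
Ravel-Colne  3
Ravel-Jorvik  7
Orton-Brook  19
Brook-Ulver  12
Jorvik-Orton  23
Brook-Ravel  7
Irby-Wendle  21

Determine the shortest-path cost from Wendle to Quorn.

$59

Candidate routes:
Wendle–Ulver–Brook–Varne–Jorvik–Colne–Quorn: 14+12+7+17+4+23 = 77
Wendle–Ulver–Brook–Ravel–Jorvik–Colne–Quorn: 14+12+7+7+4+23 = 67
Wendle–Ulver–Brook–Ravel–Colne–Quorn: 14+12+7+3+23 = 59
Wendle–Irby–Varne–Brook–Ravel–Colne–Quorn: 21+13+7+7+3+23 = 74
The minimum is $59 via Wendle–Ulver–Brook–Ravel–Colne–Quorn.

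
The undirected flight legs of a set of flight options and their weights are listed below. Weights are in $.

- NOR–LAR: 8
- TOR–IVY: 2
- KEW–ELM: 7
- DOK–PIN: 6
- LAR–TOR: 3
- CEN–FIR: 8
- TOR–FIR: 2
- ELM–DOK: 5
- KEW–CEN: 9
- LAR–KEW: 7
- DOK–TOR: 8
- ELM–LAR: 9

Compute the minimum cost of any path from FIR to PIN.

Shortest distances from FIR:
FIR: 0
TOR: 2  (via FIR)
IVY: 4  (via TOR)
LAR: 5  (via TOR)
CEN: 8  (via FIR)
DOK: 10  (via TOR)
KEW: 12  (via LAR)
NOR: 13  (via LAR)
ELM: 14  (via LAR)
PIN: 16  (via DOK)
Shortest route: FIR–TOR–DOK–PIN = $16.

$16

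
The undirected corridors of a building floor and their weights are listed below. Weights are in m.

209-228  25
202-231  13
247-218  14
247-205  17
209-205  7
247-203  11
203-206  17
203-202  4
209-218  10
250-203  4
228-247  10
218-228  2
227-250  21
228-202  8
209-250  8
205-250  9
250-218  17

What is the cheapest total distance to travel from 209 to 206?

Compare a few routes:
209–205–250–203–206: 7+9+4+17 = 37
209–218–228–202–203–206: 10+2+8+4+17 = 41
209–250–203–206: 8+4+17 = 29
Cheapest is 209–250–203–206 at 29 m.

29 m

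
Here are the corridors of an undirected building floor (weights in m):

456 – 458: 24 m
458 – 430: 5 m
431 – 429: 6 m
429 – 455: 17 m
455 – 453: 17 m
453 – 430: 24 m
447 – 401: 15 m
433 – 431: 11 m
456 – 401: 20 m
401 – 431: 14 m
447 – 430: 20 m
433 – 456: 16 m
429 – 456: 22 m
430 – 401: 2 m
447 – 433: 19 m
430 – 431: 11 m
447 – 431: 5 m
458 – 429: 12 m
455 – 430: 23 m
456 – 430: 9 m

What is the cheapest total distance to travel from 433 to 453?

46 m

Running Dijkstra from 433:
433: 0
431: 11  (via 433)
447: 16  (via 431)
456: 16  (via 433)
429: 17  (via 431)
430: 22  (via 431)
401: 24  (via 430)
458: 27  (via 430)
455: 34  (via 429)
453: 46  (via 430)
Shortest route: 433–431–430–453 = 46 m.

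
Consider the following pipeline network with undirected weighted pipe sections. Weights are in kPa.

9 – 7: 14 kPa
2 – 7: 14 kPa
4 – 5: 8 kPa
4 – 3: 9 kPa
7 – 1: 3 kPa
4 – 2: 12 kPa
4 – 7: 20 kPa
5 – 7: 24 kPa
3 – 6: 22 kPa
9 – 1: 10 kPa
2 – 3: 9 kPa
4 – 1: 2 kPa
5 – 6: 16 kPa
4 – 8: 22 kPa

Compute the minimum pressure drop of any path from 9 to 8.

34 kPa

Compare a few routes:
9 - 7 - 1 - 4 - 8: 14+3+2+22 = 41
9 - 1 - 4 - 8: 10+2+22 = 34
The minimum is 34 kPa via 9 - 1 - 4 - 8.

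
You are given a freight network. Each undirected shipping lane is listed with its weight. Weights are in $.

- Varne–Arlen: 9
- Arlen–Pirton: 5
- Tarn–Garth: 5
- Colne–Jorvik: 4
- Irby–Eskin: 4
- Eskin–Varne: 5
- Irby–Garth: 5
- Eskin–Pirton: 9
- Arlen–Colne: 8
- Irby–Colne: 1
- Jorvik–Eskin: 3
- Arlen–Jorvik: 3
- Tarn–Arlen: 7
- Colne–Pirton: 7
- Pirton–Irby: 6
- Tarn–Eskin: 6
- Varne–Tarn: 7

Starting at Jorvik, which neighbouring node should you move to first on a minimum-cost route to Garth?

Colne

Candidate routes:
Jorvik - Eskin - Tarn - Garth: 3+6+5 = 14
Jorvik - Eskin - Irby - Garth: 3+4+5 = 12
Jorvik - Arlen - Tarn - Garth: 3+7+5 = 15
Jorvik - Colne - Irby - Garth: 4+1+5 = 10
Cheapest is Jorvik - Colne - Irby - Garth at $10.
So from Jorvik the first move is to Colne.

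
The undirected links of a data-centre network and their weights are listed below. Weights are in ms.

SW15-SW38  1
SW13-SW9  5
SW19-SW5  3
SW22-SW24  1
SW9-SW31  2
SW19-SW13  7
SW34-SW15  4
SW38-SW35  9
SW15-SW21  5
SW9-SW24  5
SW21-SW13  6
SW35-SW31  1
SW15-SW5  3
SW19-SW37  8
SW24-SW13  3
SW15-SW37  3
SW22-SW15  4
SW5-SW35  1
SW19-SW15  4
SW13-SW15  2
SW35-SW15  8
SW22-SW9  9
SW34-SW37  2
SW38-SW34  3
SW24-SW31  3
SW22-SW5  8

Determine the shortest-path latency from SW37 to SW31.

Settle nodes by increasing distance from SW37:
SW37: 0
SW34: 2  (via SW37)
SW15: 3  (via SW37)
SW38: 4  (via SW15)
SW13: 5  (via SW15)
SW5: 6  (via SW15)
SW22: 7  (via SW15)
SW35: 7  (via SW5)
SW19: 7  (via SW15)
SW24: 8  (via SW13)
SW21: 8  (via SW15)
SW31: 8  (via SW35)
Shortest route: SW37 → SW15 → SW5 → SW35 → SW31 = 8 ms.

8 ms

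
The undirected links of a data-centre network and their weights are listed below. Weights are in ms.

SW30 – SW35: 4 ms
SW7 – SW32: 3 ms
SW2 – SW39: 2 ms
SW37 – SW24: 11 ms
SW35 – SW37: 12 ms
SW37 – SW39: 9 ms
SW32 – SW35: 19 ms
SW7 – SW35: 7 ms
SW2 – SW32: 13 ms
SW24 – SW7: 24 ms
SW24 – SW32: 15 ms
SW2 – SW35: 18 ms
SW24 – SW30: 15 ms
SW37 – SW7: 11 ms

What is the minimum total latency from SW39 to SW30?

Shortest distances from SW39:
SW39: 0
SW2: 2  (via SW39)
SW37: 9  (via SW39)
SW32: 15  (via SW2)
SW7: 18  (via SW32)
SW24: 20  (via SW37)
SW35: 20  (via SW2)
SW30: 24  (via SW35)
Shortest route: SW39–SW2–SW35–SW30 = 24 ms.

24 ms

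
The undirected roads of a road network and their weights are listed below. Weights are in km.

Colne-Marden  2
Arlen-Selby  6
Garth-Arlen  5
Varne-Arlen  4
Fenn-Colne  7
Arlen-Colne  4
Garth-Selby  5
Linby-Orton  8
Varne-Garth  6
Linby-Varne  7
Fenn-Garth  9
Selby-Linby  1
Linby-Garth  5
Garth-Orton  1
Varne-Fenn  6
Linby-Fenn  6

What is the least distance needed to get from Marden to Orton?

12 km

Enumerating some paths:
Marden - Colne - Arlen - Varne - Garth - Orton: 2+4+4+6+1 = 17
Marden - Colne - Arlen - Garth - Orton: 2+4+5+1 = 12
The minimum is 12 km via Marden - Colne - Arlen - Garth - Orton.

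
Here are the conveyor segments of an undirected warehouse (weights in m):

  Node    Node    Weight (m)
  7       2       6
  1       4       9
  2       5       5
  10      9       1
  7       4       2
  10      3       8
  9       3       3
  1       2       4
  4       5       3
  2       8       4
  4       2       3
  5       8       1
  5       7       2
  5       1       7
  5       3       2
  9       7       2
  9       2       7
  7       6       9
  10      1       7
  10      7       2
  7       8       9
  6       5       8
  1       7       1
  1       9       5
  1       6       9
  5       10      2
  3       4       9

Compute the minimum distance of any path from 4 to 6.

Compare a few routes:
4 → 7 → 1 → 6: 2+1+9 = 12
4 → 7 → 6: 2+9 = 11
4 → 7 → 5 → 6: 2+2+8 = 12
The minimum is 11 m via 4 → 7 → 6.

11 m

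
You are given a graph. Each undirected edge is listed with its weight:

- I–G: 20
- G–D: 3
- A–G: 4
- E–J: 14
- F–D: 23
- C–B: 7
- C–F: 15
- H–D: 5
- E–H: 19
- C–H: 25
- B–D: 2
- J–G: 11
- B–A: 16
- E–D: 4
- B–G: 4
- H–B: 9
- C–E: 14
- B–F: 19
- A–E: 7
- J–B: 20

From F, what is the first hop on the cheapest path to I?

B

Enumerating some paths:
F–B–D–G–I: 19+2+3+20 = 44
F–B–G–I: 19+4+20 = 43
The minimum is 43 via F–B–G–I.
So from F the first move is to B.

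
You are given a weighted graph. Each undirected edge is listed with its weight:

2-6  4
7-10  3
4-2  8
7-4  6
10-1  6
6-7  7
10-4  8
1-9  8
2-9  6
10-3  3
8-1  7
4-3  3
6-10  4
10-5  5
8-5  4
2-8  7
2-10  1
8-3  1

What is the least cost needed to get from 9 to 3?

Enumerating some paths:
9 - 2 - 8 - 3: 6+7+1 = 14
9 - 2 - 6 - 10 - 3: 6+4+4+3 = 17
9 - 1 - 8 - 3: 8+7+1 = 16
9 - 2 - 10 - 3: 6+1+3 = 10
Cheapest is 9 - 2 - 10 - 3 at 10.

10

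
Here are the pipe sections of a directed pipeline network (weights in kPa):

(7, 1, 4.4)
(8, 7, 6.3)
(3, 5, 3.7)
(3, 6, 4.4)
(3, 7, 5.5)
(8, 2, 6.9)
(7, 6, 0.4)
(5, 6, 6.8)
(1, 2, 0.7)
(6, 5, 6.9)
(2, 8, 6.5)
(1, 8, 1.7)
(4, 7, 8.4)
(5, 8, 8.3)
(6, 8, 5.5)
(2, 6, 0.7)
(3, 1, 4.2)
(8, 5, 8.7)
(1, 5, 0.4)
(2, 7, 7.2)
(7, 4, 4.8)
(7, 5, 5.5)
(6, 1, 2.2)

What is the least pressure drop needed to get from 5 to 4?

Compare a few routes:
5–6–1–8–7–4: 6.8+2.2+1.7+6.3+4.8 = 21.8
5–6–1–2–7–4: 6.8+2.2+0.7+7.2+4.8 = 21.7
5–6–8–7–4: 6.8+5.5+6.3+4.8 = 23.4
5–8–7–4: 8.3+6.3+4.8 = 19.4
The minimum is 19.4 kPa via 5–8–7–4.

19.4 kPa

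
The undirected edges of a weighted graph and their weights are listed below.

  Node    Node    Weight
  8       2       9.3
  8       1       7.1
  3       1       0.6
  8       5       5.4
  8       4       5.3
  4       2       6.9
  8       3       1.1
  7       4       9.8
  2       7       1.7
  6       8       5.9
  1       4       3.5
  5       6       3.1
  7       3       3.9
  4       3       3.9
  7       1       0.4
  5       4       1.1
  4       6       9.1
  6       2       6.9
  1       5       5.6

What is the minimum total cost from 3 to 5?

5

Running Dijkstra from 3:
3: 0
1: 0.6  (via 3)
7: 1  (via 1)
8: 1.1  (via 3)
2: 2.7  (via 7)
4: 3.9  (via 3)
5: 5  (via 4)
Shortest route: 3 → 4 → 5 = 5.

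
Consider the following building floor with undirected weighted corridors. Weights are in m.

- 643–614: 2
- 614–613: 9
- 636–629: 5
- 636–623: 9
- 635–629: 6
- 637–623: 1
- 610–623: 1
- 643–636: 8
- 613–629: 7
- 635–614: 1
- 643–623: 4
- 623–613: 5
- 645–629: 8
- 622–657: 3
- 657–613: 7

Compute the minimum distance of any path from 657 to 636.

Candidate routes:
657 - 613 - 623 - 636: 7+5+9 = 21
657 - 613 - 623 - 643 - 636: 7+5+4+8 = 24
657 - 613 - 629 - 636: 7+7+5 = 19
Cheapest is 657 - 613 - 629 - 636 at 19 m.

19 m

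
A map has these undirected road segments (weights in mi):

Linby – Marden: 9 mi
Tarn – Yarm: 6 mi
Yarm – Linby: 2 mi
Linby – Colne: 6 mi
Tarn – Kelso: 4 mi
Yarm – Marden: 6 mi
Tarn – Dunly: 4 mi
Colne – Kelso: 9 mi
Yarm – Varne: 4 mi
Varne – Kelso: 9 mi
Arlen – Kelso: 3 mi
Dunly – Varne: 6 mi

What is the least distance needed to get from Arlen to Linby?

15 mi

Running Dijkstra from Arlen:
Arlen: 0
Kelso: 3  (via Arlen)
Tarn: 7  (via Kelso)
Dunly: 11  (via Tarn)
Varne: 12  (via Kelso)
Colne: 12  (via Kelso)
Yarm: 13  (via Tarn)
Linby: 15  (via Yarm)
Shortest route: Arlen → Kelso → Tarn → Yarm → Linby = 15 mi.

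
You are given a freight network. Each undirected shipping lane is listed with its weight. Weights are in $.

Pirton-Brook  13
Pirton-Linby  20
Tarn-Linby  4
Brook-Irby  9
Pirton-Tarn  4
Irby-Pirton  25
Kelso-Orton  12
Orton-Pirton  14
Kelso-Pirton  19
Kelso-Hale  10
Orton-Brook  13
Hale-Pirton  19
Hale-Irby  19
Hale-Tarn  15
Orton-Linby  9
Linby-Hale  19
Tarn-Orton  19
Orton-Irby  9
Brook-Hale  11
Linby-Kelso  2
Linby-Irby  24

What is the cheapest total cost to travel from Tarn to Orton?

$13

Running Dijkstra from Tarn:
Tarn: 0
Linby: 4  (via Tarn)
Pirton: 4  (via Tarn)
Kelso: 6  (via Linby)
Orton: 13  (via Linby)
Shortest route: Tarn–Linby–Orton = $13.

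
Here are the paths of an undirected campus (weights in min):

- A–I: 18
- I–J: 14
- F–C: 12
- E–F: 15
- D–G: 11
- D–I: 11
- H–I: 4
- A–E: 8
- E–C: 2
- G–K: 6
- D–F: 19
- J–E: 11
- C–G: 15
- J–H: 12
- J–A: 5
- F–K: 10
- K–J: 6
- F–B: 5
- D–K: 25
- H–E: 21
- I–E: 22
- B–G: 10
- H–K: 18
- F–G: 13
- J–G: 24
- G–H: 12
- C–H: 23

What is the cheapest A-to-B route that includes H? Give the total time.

Shortest A→H: A → J → H = 17
Shortest H→B: H → G → B = 22
Total via H: 17 + 22 = 39 min.

39 min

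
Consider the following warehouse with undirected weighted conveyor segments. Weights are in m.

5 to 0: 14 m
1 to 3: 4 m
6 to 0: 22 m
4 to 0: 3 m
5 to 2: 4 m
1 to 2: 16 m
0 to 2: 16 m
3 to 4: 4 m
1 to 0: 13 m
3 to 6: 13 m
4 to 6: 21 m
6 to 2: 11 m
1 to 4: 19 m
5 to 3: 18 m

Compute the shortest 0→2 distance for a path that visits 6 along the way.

31 m

Best 0 to 6: 0–4–3–6 costing 20
Shortest 6→2: 6–2 = 11
Total via 6: 20 + 11 = 31 m.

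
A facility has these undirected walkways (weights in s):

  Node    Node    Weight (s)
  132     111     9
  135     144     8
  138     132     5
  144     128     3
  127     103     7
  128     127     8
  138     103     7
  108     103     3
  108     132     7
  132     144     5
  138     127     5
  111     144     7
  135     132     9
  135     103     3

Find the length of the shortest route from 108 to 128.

15 s

Enumerating some paths:
108 - 132 - 144 - 128: 7+5+3 = 15
108 - 103 - 127 - 128: 3+7+8 = 18
108 - 103 - 135 - 144 - 128: 3+3+8+3 = 17
108 - 103 - 138 - 127 - 128: 3+7+5+8 = 23
Cheapest is 108 - 132 - 144 - 128 at 15 s.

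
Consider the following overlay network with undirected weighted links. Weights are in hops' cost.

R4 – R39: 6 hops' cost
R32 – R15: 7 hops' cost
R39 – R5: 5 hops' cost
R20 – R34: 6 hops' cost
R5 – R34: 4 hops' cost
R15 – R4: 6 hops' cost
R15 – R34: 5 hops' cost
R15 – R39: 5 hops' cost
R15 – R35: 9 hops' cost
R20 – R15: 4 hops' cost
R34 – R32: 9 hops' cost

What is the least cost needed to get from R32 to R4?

Enumerating some paths:
R32 → R15 → R4: 7+6 = 13
R32 → R34 → R15 → R4: 9+5+6 = 20
R32 → R15 → R39 → R4: 7+5+6 = 18
Cheapest is R32 → R15 → R4 at 13 hops' cost.

13 hops' cost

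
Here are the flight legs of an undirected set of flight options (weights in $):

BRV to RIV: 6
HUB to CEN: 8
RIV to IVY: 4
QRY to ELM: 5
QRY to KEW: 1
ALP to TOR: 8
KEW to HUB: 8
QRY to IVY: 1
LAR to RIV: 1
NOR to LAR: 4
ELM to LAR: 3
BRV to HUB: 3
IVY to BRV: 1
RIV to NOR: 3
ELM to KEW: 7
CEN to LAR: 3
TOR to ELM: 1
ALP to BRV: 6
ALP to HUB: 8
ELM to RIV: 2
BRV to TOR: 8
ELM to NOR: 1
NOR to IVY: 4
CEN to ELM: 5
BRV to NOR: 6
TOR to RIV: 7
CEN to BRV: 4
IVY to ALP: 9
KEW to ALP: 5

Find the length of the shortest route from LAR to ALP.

Settle nodes by increasing distance from LAR:
LAR: 0
RIV: 1  (via LAR)
ELM: 3  (via LAR)
CEN: 3  (via LAR)
NOR: 4  (via LAR)
TOR: 4  (via ELM)
IVY: 5  (via RIV)
QRY: 6  (via IVY)
BRV: 6  (via IVY)
KEW: 7  (via QRY)
HUB: 9  (via BRV)
ALP: 12  (via TOR)
Shortest route: LAR–ELM–TOR–ALP = $12.

$12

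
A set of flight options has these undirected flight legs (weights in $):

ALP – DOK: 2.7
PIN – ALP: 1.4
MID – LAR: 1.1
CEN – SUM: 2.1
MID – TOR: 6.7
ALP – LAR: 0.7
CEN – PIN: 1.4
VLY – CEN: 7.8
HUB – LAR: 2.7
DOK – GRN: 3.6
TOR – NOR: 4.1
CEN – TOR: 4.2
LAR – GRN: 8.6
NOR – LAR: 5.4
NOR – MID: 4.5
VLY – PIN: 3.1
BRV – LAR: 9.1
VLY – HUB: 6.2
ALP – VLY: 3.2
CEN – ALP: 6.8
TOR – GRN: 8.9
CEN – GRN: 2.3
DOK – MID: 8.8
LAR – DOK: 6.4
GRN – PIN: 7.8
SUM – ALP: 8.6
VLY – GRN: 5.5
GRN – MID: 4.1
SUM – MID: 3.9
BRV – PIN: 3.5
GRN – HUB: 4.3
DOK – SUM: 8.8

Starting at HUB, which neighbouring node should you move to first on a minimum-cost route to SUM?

LAR

Enumerating some paths:
HUB → LAR → MID → SUM: 2.7+1.1+3.9 = 7.7
HUB → LAR → ALP → PIN → CEN → SUM: 2.7+0.7+1.4+1.4+2.1 = 8.3
The minimum is $7.7 via HUB → LAR → MID → SUM.
So from HUB the first move is to LAR.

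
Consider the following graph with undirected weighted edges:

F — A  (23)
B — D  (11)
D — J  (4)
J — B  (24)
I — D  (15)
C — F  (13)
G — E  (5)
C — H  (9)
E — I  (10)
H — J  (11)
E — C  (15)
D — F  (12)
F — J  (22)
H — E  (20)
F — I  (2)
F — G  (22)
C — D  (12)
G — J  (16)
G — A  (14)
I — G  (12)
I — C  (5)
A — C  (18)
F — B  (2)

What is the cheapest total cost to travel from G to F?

14

Compare a few routes:
G - F: 22 = 22
G - I - F: 12+2 = 14
G - E - I - F: 5+10+2 = 17
The minimum is 14 via G - I - F.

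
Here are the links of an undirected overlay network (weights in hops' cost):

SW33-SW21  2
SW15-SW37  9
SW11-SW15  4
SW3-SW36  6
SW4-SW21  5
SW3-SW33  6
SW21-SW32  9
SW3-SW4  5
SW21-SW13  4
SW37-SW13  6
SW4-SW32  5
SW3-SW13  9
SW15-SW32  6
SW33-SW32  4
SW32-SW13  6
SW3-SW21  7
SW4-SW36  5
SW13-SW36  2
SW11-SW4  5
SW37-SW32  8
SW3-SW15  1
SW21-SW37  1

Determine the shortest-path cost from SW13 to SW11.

12 hops' cost

Shortest distances from SW13:
SW13: 0
SW36: 2  (via SW13)
SW21: 4  (via SW13)
SW37: 5  (via SW21)
SW32: 6  (via SW13)
SW33: 6  (via SW21)
SW4: 7  (via SW36)
SW3: 8  (via SW36)
SW15: 9  (via SW3)
SW11: 12  (via SW4)
Shortest route: SW13–SW36–SW4–SW11 = 12 hops' cost.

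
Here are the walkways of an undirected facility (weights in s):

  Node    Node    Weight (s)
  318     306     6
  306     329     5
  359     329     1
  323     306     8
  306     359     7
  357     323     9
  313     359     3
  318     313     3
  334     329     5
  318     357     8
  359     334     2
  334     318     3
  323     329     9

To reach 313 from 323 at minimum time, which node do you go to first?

Compare a few routes:
323 - 329 - 359 - 334 - 318 - 313: 9+1+2+3+3 = 18
323 - 306 - 329 - 359 - 313: 8+5+1+3 = 17
323 - 329 - 359 - 313: 9+1+3 = 13
323 - 306 - 318 - 313: 8+6+3 = 17
Cheapest is 323 - 329 - 359 - 313 at 13 s.
So from 323 the first move is to 329.

329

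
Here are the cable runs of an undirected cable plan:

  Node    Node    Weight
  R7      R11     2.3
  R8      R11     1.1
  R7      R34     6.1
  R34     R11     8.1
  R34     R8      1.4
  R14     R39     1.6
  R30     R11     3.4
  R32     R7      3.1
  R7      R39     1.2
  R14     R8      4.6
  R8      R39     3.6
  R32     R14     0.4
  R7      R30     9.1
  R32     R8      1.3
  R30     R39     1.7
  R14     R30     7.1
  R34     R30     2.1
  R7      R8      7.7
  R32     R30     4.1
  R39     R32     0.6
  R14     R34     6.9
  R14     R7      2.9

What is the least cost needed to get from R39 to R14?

Candidate routes:
R39–R14: 1.6 = 1.6
R39–R32–R14: 0.6+0.4 = 1
Cheapest is R39–R32–R14 at 1.

1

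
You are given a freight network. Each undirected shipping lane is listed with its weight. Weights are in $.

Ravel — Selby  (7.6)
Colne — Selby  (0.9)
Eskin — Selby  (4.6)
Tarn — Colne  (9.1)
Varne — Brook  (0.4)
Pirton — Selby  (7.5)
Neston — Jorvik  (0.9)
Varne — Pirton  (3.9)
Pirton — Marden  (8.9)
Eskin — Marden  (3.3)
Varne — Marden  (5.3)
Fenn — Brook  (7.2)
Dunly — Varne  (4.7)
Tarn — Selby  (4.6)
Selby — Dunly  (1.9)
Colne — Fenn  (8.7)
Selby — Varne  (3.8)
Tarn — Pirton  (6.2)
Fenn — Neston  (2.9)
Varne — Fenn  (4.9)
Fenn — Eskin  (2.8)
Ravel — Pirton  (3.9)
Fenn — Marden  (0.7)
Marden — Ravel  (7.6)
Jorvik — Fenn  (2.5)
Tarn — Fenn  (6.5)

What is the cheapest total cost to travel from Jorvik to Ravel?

$10.8

Shortest distances from Jorvik:
Jorvik: 0
Neston: 0.9  (via Jorvik)
Fenn: 2.5  (via Jorvik)
Marden: 3.2  (via Fenn)
Eskin: 5.3  (via Fenn)
Varne: 7.4  (via Fenn)
Brook: 7.8  (via Varne)
Tarn: 9  (via Fenn)
Selby: 9.9  (via Eskin)
Ravel: 10.8  (via Marden)
Shortest route: Jorvik → Fenn → Marden → Ravel = $10.8.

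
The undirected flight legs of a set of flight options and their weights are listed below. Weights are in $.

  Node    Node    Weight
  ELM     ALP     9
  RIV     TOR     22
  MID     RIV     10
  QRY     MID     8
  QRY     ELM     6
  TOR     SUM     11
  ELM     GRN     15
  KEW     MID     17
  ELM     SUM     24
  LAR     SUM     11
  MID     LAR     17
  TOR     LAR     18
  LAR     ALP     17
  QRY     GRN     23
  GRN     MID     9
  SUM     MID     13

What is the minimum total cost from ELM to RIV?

$24

Compare a few routes:
ELM → GRN → MID → RIV: 15+9+10 = 34
ELM → QRY → MID → RIV: 6+8+10 = 24
ELM → SUM → MID → RIV: 24+13+10 = 47
Cheapest is ELM → QRY → MID → RIV at $24.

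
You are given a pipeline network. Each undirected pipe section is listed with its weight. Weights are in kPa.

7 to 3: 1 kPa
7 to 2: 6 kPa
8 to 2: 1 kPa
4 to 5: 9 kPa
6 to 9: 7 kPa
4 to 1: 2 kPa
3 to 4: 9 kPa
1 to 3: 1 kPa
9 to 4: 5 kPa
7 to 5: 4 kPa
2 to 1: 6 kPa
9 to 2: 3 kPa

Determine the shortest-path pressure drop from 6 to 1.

Shortest distances from 6:
6: 0
9: 7  (via 6)
2: 10  (via 9)
8: 11  (via 2)
4: 12  (via 9)
1: 14  (via 4)
Shortest route: 6 → 9 → 4 → 1 = 14 kPa.

14 kPa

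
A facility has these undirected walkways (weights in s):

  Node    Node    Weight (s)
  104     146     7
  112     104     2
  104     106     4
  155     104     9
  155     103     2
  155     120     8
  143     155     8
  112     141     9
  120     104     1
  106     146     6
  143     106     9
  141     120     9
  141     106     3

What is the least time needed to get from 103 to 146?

18 s

Shortest distances from 103:
103: 0
155: 2  (via 103)
143: 10  (via 155)
120: 10  (via 155)
104: 11  (via 155)
112: 13  (via 104)
106: 15  (via 104)
141: 18  (via 106)
146: 18  (via 104)
Shortest route: 103–155–104–146 = 18 s.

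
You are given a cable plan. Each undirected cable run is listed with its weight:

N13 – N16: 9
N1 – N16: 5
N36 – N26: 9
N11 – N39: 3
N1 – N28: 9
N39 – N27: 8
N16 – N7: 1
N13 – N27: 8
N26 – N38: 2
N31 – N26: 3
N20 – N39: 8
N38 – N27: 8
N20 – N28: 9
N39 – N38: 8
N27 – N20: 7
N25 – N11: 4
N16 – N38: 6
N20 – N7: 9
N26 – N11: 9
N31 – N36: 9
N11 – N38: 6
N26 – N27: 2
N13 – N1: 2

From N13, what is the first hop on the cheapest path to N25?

N27

Enumerating some paths:
N13–N27–N26–N38–N11–N25: 8+2+2+6+4 = 22
N13–N27–N39–N11–N25: 8+8+3+4 = 23
Cheapest is N13–N27–N26–N38–N11–N25 at 22.
So from N13 the first move is to N27.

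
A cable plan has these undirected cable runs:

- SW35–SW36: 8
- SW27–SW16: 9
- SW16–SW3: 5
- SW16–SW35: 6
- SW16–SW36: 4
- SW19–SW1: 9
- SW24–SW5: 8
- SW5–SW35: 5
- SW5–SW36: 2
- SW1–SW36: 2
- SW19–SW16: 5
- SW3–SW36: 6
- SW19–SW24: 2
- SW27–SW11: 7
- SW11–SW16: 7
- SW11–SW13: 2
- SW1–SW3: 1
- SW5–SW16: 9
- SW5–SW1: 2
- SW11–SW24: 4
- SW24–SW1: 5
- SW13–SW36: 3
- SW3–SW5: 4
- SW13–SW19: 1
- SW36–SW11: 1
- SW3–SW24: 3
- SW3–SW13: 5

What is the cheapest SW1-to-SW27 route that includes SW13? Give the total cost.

Shortest SW1→SW13: SW1 → SW36 → SW13 = 5
Shortest SW13→SW27: SW13 → SW11 → SW27 = 9
Total via SW13: 5 + 9 = 14.

14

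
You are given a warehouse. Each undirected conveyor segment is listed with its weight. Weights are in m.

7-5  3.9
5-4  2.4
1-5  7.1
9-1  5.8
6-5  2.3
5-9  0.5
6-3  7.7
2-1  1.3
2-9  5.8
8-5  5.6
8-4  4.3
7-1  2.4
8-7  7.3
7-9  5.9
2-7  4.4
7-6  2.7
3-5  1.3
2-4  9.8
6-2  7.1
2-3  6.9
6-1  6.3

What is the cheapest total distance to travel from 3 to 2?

Candidate routes:
3 → 5 → 9 → 1 → 2: 1.3+0.5+5.8+1.3 = 8.9
3 → 5 → 9 → 2: 1.3+0.5+5.8 = 7.6
3 → 2: 6.9 = 6.9
3 → 5 → 7 → 1 → 2: 1.3+3.9+2.4+1.3 = 8.9
The minimum is 6.9 m via 3 → 2.

6.9 m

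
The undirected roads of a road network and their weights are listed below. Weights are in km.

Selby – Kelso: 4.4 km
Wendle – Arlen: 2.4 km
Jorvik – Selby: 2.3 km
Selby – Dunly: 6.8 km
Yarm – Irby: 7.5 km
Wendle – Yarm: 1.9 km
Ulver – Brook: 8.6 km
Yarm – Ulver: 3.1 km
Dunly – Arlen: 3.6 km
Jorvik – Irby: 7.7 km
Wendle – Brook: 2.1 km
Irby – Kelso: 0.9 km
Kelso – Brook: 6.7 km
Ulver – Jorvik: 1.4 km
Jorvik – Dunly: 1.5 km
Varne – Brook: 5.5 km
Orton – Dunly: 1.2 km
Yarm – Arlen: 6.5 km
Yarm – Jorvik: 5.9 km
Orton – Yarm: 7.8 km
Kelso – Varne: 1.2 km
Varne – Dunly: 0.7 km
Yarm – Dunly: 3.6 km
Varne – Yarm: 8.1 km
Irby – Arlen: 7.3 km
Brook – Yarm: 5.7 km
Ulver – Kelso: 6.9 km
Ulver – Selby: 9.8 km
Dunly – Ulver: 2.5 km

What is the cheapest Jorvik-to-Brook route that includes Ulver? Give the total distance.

Best Jorvik to Ulver: Jorvik → Ulver costing 1.4
Best Ulver to Brook: Ulver → Yarm → Wendle → Brook costing 7.1
Total via Ulver: 1.4 + 7.1 = 8.5 km.

8.5 km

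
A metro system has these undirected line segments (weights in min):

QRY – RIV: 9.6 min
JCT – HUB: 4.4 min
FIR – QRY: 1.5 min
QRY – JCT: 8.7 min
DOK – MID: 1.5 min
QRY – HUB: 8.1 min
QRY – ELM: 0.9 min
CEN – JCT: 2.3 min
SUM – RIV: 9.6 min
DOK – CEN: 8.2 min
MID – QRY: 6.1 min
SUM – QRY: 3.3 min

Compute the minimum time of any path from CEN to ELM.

Candidate routes:
CEN - JCT - HUB - QRY - ELM: 2.3+4.4+8.1+0.9 = 15.7
CEN - JCT - QRY - ELM: 2.3+8.7+0.9 = 11.9
The minimum is 11.9 min via CEN - JCT - QRY - ELM.

11.9 min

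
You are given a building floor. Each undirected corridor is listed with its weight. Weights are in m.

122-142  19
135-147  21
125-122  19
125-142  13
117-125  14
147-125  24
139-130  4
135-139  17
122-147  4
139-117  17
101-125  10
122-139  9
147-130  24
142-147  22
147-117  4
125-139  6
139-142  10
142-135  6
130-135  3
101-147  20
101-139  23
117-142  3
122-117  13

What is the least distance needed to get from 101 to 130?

Candidate routes:
101 → 125 → 139 → 130: 10+6+4 = 20
101 → 139 → 130: 23+4 = 27
The minimum is 20 m via 101 → 125 → 139 → 130.

20 m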